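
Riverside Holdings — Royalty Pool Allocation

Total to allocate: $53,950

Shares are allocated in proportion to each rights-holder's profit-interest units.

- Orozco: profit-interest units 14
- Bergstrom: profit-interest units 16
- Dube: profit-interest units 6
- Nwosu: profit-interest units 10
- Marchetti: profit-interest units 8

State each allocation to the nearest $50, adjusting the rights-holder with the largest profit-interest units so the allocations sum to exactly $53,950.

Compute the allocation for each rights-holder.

Orozco: $14,000 · Bergstrom: $15,950 · Dube: $6,000 · Nwosu: $10,000 · Marchetti: $8,000

Sum of profit-interest units: 54.
Raw shares: Orozco 14/54 × $53,950 = 13,987.04; Bergstrom 16/54 × $53,950 = 15,985.19; Dube 6/54 × $53,950 = 5,994.44; Nwosu 10/54 × $53,950 = 9,990.74; Marchetti 8/54 × $53,950 = 7,992.59.
Rounded to nearest $50: Orozco $14,000; Bergstrom $16,000; Dube $6,000; Nwosu $10,000; Marchetti $8,000. Sum = $54,000.
Difference $53,950 − $54,000 = −$50 applied to largest profit-interest units (Bergstrom): Bergstrom becomes $15,950.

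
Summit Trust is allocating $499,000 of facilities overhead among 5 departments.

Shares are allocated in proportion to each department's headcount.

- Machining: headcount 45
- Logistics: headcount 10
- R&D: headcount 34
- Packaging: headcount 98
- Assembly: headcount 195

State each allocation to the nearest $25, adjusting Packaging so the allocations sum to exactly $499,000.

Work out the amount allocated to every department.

Total headcount = 382.
Unrounded shares: Machining 45/382 × $499,000 = 58,782.72; Logistics 10/382 × $499,000 = 13,062.83; R&D 34/382 × $499,000 = 44,413.61; Packaging 98/382 × $499,000 = 128,015.71; Assembly 195/382 × $499,000 = 254,725.13.
Rounded to nearest $25: Machining $58,775; Logistics $13,075; R&D $44,425; Packaging $128,025; Assembly $254,725. Sum = $499,025.
Difference $499,000 − $499,025 = −$25 applied to Packaging: Packaging becomes $128,000.

Machining: $58,775; Logistics: $13,075; R&D: $44,425; Packaging: $128,000; Assembly: $254,725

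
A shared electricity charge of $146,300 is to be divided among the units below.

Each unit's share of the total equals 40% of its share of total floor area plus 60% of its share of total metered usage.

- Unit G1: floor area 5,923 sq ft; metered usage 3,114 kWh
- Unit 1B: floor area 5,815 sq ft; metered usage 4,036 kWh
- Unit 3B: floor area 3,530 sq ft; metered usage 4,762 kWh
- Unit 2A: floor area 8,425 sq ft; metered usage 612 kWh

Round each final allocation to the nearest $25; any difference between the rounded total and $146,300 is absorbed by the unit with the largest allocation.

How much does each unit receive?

Unit G1: $36,450 | Unit 1B: $42,650 | Unit 3B: $42,100 | Unit 2A: $25,100

Totals — floor area 23,693, metered usage 12,524.
Combined weights (40% floor area + 60% metered usage): Unit G1 0.2492; Unit 1B 0.2915; Unit 3B 0.2877; Unit 2A 0.1716.
Raw shares: Unit G1 36,455.23; Unit 1B 42,650.72; Unit 3B 42,095.43; Unit 2A 25,098.61.
After rounding ($25): Unit G1 $36,450; Unit 1B $42,650; Unit 3B $42,100; Unit 2A $25,100. Sum = $146,300.
Sum already equals the total — no adjustment.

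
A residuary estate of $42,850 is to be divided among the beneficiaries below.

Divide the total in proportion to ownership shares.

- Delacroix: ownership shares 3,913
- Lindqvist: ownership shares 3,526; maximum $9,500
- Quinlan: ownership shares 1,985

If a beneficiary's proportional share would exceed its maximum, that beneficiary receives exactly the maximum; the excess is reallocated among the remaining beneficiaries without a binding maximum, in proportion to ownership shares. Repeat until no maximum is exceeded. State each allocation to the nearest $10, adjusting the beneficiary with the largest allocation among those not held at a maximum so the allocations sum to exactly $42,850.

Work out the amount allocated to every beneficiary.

Delacroix: $22,130 | Lindqvist: $9,500 | Quinlan: $11,220

Sum of ownership shares: 9,424.
Proportional shares (ignoring caps): Delacroix 17,792.03; Lindqvist 16,032.37; Quinlan 9,025.60.
Cap binds for Lindqvist ($9,500); residual $33,350 reallocated over remaining ownership shares 5,898.
Redistributed shares: Delacroix 22,125.90 → $22,130; Quinlan 11,224.10 → $11,220.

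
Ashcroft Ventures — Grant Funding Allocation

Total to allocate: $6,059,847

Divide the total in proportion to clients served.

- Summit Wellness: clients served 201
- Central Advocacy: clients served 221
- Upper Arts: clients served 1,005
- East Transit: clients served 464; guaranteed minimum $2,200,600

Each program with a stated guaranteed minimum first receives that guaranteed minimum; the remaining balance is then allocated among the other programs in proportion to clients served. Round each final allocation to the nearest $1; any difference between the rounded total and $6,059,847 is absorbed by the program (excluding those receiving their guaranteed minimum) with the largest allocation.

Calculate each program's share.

Fund the minimums — East Transit $2,200,600. Balance $3,859,247.
Balance split over remaining clients served 1,427: Summit Wellness 543,594.01 → $543,594; Central Advocacy 597,682.96 → $597,683; Upper Arts 2,717,970.03 → $2,717,970.

Summit Wellness: $543,594 | Central Advocacy: $597,683 | Upper Arts: $2,717,970 | East Transit: $2,200,600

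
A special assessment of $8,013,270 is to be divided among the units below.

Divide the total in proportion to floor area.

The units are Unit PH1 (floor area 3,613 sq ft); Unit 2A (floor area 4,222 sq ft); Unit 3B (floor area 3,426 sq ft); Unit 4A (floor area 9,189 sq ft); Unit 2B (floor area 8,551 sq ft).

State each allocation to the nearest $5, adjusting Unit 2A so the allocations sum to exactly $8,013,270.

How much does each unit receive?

Unit PH1: $998,310; Unit 2A: $1,166,575; Unit 3B: $946,640; Unit 4A: $2,539,015; Unit 2B: $2,362,730

Sum of floor area: 29,001.
Raw shares: Unit PH1 3,613/29,001 × $8,013,270 = 998,308.49; Unit 2A 4,222/29,001 × $8,013,270 = 1,166,581.36; Unit 3B 3,426/29,001 × $8,013,270 = 946,638.50; Unit 4A 9,189/29,001 × $8,013,270 = 2,539,013.76; Unit 2B 8,551/29,001 × $8,013,270 = 2,362,727.90.
Rounded to nearest $5: Unit PH1 $998,310; Unit 2A $1,166,580; Unit 3B $946,640; Unit 4A $2,539,015; Unit 2B $2,362,730. Sum = $8,013,275.
Difference $8,013,270 − $8,013,275 = −$5 applied to Unit 2A: Unit 2A becomes $1,166,575.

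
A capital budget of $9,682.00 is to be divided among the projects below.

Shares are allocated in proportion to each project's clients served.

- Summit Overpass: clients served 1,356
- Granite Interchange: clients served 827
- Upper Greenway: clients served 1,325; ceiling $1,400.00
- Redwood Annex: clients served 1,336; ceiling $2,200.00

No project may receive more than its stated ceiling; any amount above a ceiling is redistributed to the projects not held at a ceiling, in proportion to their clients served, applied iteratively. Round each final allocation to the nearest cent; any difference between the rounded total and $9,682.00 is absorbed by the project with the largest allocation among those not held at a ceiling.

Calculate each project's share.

Total clients served = 4,844.
Pro-rata shares before constraints: Summit Overpass 2,710.3204; Granite Interchange 1,652.9756; Upper Greenway 2,648.3588; Redwood Annex 2,670.3452.
Held at cap: Upper Greenway ($1,400.00), Redwood Annex ($2,200.00); balance $6,082.00 reallocated over remaining clients served 2,183.
Shares after redistribution: Summit Overpass 3,777.9166 → $3,777.92; Granite Interchange 2,304.0834 → $2,304.08.

Summit Overpass: $3,777.92 · Granite Interchange: $2,304.08 · Upper Greenway: $1,400.00 · Redwood Annex: $2,200.00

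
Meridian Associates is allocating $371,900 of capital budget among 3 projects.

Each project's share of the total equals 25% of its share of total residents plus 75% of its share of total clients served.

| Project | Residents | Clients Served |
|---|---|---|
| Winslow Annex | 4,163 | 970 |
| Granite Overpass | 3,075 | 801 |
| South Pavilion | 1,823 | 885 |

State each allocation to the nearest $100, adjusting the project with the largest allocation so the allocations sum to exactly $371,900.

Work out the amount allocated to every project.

Winslow Annex: $144,600 | Granite Overpass: $115,700 | South Pavilion: $111,600

Totals — residents 9,061, clients served 2,656.
Blended shares (25% residents + 75% clients served): Winslow Annex 0.3888; Granite Overpass 0.3110; South Pavilion 0.3002.
Proportional shares: Winslow Annex 144,583.01; Granite Overpass 115,671.17; South Pavilion 111,645.81.
At nearest $100: Winslow Annex $144,600; Granite Overpass $115,700; South Pavilion $111,600. Sum = $371,900.
Sum already equals the total — no adjustment.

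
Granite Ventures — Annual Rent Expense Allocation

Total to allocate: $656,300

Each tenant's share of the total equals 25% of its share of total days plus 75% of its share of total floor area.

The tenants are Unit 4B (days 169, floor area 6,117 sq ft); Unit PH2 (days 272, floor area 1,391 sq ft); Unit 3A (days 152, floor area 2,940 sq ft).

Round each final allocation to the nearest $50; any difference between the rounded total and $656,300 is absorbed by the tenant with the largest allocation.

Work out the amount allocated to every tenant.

Totals — days 593, floor area 10,448.
Combined weights (25% days + 75% floor area): Unit 4B 0.5104; Unit PH2 0.2145; Unit 3A 0.2751.
Raw shares: Unit 4B 334,943.41; Unit PH2 140,791.32; Unit 3A 180,565.27.
After rounding ($50): Unit 4B $334,950; Unit PH2 $140,800; Unit 3A $180,550. Sum = $656,300.
No rounding difference to absorb.

Unit 4B: $334,950; Unit PH2: $140,800; Unit 3A: $180,550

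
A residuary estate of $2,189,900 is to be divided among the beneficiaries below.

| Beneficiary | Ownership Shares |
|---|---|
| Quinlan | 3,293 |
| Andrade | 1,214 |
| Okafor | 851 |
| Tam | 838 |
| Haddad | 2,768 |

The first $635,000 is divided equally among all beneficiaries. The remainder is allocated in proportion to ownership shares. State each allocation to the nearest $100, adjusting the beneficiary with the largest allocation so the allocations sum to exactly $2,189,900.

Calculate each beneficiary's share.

Quinlan: $698,200 · Andrade: $337,600 · Okafor: $274,600 · Tam: $272,400 · Haddad: $607,100

Equal tier: $635,000 ÷ 5 = $127,000 apiece.
Remainder $1,554,900 by ownership shares (total 8,964): Quinlan 571,205.46 → $571,200; Andrade 210,581.06 → $210,600; Okafor 147,614.89 → $147,600; Tam 145,359.91 → $145,400; Haddad 480,138.69 → $480,100.
Totals: Quinlan $127,000 + $571,200 = $698,200; Andrade $127,000 + $210,600 = $337,600; Okafor $127,000 + $147,600 = $274,600; Tam $127,000 + $145,400 = $272,400; Haddad $127,000 + $480,100 = $607,100.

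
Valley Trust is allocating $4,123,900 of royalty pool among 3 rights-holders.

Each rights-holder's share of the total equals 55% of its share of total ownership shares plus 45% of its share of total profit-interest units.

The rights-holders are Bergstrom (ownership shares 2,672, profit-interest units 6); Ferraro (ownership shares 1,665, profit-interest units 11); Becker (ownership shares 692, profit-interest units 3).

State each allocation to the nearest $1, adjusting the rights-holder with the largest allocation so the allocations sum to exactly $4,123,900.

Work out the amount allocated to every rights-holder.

Bergstrom: $1,761,834 | Ferraro: $1,771,602 | Becker: $590,464

Totals — ownership shares 5,029, profit-interest units 20.
Combined weights (55% ownership shares + 45% profit-interest units): Bergstrom 0.4272; Ferraro 0.4296; Becker 0.1432.
Raw shares: Bergstrom 1,761,833.57; Ferraro 1,771,602.10; Becker 590,464.33.
After rounding ($1): Bergstrom $1,761,834; Ferraro $1,771,602; Becker $590,464. Sum = $4,123,900.
No rounding difference to absorb.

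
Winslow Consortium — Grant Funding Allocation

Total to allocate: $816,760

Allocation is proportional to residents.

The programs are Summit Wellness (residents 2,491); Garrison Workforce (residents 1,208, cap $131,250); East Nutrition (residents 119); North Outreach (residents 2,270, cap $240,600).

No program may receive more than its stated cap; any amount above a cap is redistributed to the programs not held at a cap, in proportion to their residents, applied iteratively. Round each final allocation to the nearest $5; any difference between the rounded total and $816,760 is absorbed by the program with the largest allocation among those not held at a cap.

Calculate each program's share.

Residents total: 6,088.
Unconstrained shares: Summit Wellness 334,190.07; Garrison Workforce 162,064.07; East Nutrition 15,964.92; North Outreach 304,540.93.
Held at cap: Garrison Workforce ($131,250), North Outreach ($240,600); remaining pool $444,910 reallocated over remaining residents 2,610.
Redistributed shares: Summit Wellness 424,624.83 → $424,625; East Nutrition 20,285.17 → $20,285.

Summit Wellness: $424,625 · Garrison Workforce: $131,250 · East Nutrition: $20,285 · North Outreach: $240,600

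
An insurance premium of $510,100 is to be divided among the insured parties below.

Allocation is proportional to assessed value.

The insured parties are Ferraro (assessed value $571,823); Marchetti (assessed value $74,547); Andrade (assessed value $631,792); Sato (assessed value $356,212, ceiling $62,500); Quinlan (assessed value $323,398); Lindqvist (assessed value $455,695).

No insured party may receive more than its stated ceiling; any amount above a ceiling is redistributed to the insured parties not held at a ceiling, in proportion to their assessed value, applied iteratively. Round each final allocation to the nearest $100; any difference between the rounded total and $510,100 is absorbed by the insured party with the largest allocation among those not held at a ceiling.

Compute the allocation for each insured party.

Combined assessed value = 2,413,467.
Unconstrained shares: Ferraro 120,858.05; Marchetti 15,755.93; Andrade 133,532.84; Sato 75,287.44; Quinlan 68,352.01; Lindqvist 96,313.73.
Held at cap: Sato ($62,500); balance $447,600 reallocated over remaining assessed value 2,057,255.
Redistributed shares: Ferraro 124,412.37 → $124,400; Marchetti 16,219.30 → $16,200; Andrade 137,459.92 → $137,500; Quinlan 70,362.18 → $70,400; Lindqvist 99,146.23 → $99,100.

Ferraro: $124,400 | Marchetti: $16,200 | Andrade: $137,500 | Sato: $62,500 | Quinlan: $70,400 | Lindqvist: $99,100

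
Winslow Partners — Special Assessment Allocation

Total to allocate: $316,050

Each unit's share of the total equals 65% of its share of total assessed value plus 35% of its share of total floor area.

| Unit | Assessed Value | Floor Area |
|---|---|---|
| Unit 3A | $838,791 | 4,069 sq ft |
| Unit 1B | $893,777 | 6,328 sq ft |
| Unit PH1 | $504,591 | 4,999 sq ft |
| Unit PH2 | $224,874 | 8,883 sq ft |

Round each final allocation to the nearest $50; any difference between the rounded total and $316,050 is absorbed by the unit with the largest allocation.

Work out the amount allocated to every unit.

Totals — assessed value 2,462,033, floor area 24,279.
Blended shares (65% assessed value + 35% floor area): Unit 3A 0.2801; Unit 1B 0.3272; Unit PH1 0.2053; Unit PH2 0.1874.
Pro-rata amounts: Unit 3A 88,527.64; Unit 1B 103,407.91; Unit PH1 64,879.10; Unit PH2 59,235.35.
Rounded to nearest $50: Unit 3A $88,550; Unit 1B $103,400; Unit PH1 $64,900; Unit PH2 $59,250. Sum = $316,100.
Difference $316,050 − $316,100 = −$50 applied to largest allocation (Unit 1B): Unit 1B becomes $103,350.

Unit 3A: $88,550; Unit 1B: $103,350; Unit PH1: $64,900; Unit PH2: $59,250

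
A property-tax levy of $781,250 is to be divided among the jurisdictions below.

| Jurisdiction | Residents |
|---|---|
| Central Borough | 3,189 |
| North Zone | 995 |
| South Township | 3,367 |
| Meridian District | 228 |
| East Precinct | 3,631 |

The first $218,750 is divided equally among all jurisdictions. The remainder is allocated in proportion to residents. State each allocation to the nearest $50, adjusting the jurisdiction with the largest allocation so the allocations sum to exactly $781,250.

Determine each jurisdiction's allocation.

Central Borough: $200,950 · North Zone: $92,800 · South Township: $209,750 · Meridian District: $55,000 · East Precinct: $222,750

Equal tier: $218,750 ÷ 5 = $43,750 apiece.
Remainder $562,500 by residents (total 11,410): Central Borough 157,214.07 → $157,200; North Zone 49,052.37 → $49,050; South Township 165,989.26 → $166,000; Meridian District 11,240.14 → $11,250; East Precinct 179,004.16 → $179,000.
Totals: Central Borough $43,750 + $157,200 = $200,950; North Zone $43,750 + $49,050 = $92,800; South Township $43,750 + $166,000 = $209,750; Meridian District $43,750 + $11,250 = $55,000; East Precinct $43,750 + $179,000 = $222,750.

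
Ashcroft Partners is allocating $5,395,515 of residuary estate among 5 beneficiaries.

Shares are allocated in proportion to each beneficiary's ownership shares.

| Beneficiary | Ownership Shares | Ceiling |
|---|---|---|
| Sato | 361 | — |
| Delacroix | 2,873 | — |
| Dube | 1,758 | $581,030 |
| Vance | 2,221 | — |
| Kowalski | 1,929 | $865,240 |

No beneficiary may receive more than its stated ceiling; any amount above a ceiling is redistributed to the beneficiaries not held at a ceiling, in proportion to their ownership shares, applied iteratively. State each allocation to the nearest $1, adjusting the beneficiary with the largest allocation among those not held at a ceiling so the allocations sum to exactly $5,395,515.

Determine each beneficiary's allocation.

Combined ownership shares = 9,142.
Proportional shares (ignoring caps): Sato 213,058.51; Delacroix 1,695,615.25; Dube 1,037,553.64; Vance 1,310,811.51; Kowalski 1,138,476.09.
Capped: Dube ($581,030), Kowalski ($865,240); remaining pool $3,949,245 reallocated over remaining ownership shares 5,455.
Remaining shares: Sato 261,352.42 → $261,352; Delacroix 2,079,959.83 → $2,079,960; Vance 1,607,932.75 → $1,607,933.

Sato: $261,352; Delacroix: $2,079,960; Dube: $581,030; Vance: $1,607,933; Kowalski: $865,240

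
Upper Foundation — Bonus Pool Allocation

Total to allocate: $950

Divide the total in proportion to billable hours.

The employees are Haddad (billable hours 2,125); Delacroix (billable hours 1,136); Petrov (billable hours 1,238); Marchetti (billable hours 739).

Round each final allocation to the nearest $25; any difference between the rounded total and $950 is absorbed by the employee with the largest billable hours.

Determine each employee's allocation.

Haddad: $400 · Delacroix: $200 · Petrov: $225 · Marchetti: $125

Combined billable hours = 5,238.
Raw shares: Haddad 2,125/5,238 × $950 = 385.40; Delacroix 1,136/5,238 × $950 = 206.03; Petrov 1,238/5,238 × $950 = 224.53; Marchetti 739/5,238 × $950 = 134.03.
Rounded to nearest $25: Haddad $375; Delacroix $200; Petrov $225; Marchetti $125. Sum = $925.
Difference $950 − $925 = +$25 applied to largest billable hours (Haddad): Haddad becomes $400.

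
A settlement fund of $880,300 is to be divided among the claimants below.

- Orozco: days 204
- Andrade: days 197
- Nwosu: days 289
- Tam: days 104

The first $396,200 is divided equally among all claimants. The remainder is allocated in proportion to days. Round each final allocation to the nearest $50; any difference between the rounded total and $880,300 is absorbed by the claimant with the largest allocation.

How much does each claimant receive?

$396,200 shared equally gives $99,050 per claimant.
Remainder $484,100 by days (total 794): Orozco 124,378.34 → $124,400; Andrade 120,110.45 → $120,100; Nwosu 176,202.64 → $176,200; Tam 63,408.56 → $63,400.
Totals: Orozco $99,050 + $124,400 = $223,450; Andrade $99,050 + $120,100 = $219,150; Nwosu $99,050 + $176,200 = $275,250; Tam $99,050 + $63,400 = $162,450.

Orozco: $223,450; Andrade: $219,150; Nwosu: $275,250; Tam: $162,450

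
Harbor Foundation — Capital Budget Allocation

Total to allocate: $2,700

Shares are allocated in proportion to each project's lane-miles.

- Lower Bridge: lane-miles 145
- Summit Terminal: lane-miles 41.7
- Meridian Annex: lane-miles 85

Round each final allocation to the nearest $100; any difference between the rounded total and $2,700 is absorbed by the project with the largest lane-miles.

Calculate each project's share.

Lower Bridge: $1,500; Summit Terminal: $400; Meridian Annex: $800

Lane-miles total: 271.7.
Proportional shares: Lower Bridge 145/271.7 × $2,700 = 1,440.93; Summit Terminal 41.7/271.7 × $2,700 = 414.39; Meridian Annex 85/271.7 × $2,700 = 844.68.
Rounded to nearest $100: Lower Bridge $1,400; Summit Terminal $400; Meridian Annex $800. Sum = $2,600.
Difference $2,700 − $2,600 = +$100 applied to largest lane-miles (Lower Bridge): Lower Bridge becomes $1,500.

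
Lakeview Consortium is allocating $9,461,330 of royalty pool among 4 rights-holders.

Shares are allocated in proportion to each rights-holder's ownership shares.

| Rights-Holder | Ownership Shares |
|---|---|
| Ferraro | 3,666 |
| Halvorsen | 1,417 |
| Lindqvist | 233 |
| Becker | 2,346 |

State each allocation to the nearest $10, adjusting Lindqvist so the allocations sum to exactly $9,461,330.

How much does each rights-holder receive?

Ferraro: $4,526,920 · Halvorsen: $1,749,770 · Lindqvist: $287,710 · Becker: $2,896,930

Ownership shares total: 7,662.
Unrounded shares: Ferraro 3,666/7,662 × $9,461,330 = 4,526,916.70; Halvorsen 1,417/7,662 × $9,461,330 = 1,749,765.68; Lindqvist 233/7,662 × $9,461,330 = 287,717.29; Becker 2,346/7,662 × $9,461,330 = 2,896,930.33.
Rounded to nearest $10: Ferraro $4,526,920; Halvorsen $1,749,770; Lindqvist $287,720; Becker $2,896,930. Sum = $9,461,340.
Difference $9,461,330 − $9,461,340 = −$10 applied to Lindqvist: Lindqvist becomes $287,710.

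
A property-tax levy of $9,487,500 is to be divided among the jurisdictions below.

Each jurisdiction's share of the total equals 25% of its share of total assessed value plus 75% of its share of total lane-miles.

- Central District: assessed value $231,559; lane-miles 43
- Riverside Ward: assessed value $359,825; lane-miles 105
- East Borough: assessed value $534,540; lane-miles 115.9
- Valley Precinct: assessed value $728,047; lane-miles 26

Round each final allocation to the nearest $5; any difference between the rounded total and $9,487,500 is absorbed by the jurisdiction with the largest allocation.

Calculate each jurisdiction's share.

Assessed value total 1,853,971; lane-miles total 289.9.
Combined weights (25% assessed value + 75% lane-miles): Central District 0.1425; Riverside Ward 0.3202; East Borough 0.3719; Valley Precinct 0.1654.
Raw shares: Central District 1,351,684.03; Riverside Ward 3,037,577.26; East Borough 3,528,640.24; Valley Precinct 1,569,598.48.
After rounding ($5): Central District $1,351,685; Riverside Ward $3,037,575; East Borough $3,528,640; Valley Precinct $1,569,600. Sum = $9,487,500.
Sum already equals the total — no adjustment.

Central District: $1,351,685; Riverside Ward: $3,037,575; East Borough: $3,528,640; Valley Precinct: $1,569,600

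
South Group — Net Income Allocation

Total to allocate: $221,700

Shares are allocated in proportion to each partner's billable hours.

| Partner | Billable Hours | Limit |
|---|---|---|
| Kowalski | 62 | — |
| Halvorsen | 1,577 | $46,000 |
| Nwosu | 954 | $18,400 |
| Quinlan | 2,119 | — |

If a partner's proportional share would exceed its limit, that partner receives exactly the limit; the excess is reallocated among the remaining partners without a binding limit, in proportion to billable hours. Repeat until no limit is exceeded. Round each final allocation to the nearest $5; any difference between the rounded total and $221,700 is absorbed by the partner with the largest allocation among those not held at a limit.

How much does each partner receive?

Sum of billable hours: 4,712.
Proportional shares (ignoring caps): Kowalski 2,917.11; Halvorsen 74,197.98; Nwosu 44,885.78; Quinlan 99,699.13.
Held at cap: Halvorsen ($46,000), Nwosu ($18,400); remaining pool $157,300 reallocated over remaining billable hours 2,181.
Shares after redistribution: Kowalski 4,471.62 → $4,470; Quinlan 152,828.38 → $152,830.

Kowalski: $4,470; Halvorsen: $46,000; Nwosu: $18,400; Quinlan: $152,830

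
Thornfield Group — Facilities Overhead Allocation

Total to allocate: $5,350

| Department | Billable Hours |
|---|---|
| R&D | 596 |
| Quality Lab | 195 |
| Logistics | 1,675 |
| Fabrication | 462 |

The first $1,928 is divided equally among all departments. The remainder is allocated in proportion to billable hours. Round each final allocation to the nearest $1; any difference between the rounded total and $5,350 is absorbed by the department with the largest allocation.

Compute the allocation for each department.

R&D: $1,179 | Quality Lab: $710 | Logistics: $2,439 | Fabrication: $1,022

$1,928 shared equally gives $482 per department.
Remainder $3,422 by billable hours (total 2,928): R&D 696.55 → $697; Quality Lab 227.90 → $228; Logistics 1,957.60 → $1,958; Fabrication 539.95 → $540.
Rounding difference −$1 on remainder applied to Logistics.
Totals: R&D $482 + $697 = $1,179; Quality Lab $482 + $228 = $710; Logistics $482 + $1,957 = $2,439; Fabrication $482 + $540 = $1,022.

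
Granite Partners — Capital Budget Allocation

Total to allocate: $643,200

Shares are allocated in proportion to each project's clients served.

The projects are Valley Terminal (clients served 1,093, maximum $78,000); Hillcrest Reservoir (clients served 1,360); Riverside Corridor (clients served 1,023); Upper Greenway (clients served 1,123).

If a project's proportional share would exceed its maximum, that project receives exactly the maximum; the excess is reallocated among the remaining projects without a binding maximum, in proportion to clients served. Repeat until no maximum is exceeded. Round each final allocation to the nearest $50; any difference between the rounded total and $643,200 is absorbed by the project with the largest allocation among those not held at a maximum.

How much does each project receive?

Clients served total: 4,599.
Unconstrained shares: Valley Terminal 152,863.14; Hillcrest Reservoir 190,204.83; Riverside Corridor 143,073.19; Upper Greenway 157,058.84.
Capped: Valley Terminal ($78,000); remaining pool $565,200 reallocated over remaining clients served 3,506.
Redistributed shares: Hillcrest Reservoir 219,244.72 → $219,250; Riverside Corridor 164,917.17 → $164,900; Upper Greenway 181,038.11 → $181,050.

Valley Terminal: $78,000 | Hillcrest Reservoir: $219,250 | Riverside Corridor: $164,900 | Upper Greenway: $181,050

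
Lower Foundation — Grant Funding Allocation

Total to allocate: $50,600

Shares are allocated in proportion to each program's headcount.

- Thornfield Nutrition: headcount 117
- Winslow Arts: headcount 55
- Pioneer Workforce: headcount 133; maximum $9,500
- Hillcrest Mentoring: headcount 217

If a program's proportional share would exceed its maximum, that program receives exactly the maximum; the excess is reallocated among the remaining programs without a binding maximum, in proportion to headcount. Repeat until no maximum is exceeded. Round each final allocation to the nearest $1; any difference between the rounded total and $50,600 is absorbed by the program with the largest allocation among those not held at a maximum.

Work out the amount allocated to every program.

Thornfield Nutrition: $12,362 | Winslow Arts: $5,811 | Pioneer Workforce: $9,500 | Hillcrest Mentoring: $22,927

Combined headcount = 522.
Proportional shares (ignoring caps): Thornfield Nutrition 11,341.38; Winslow Arts 5,331.42; Pioneer Workforce 12,892.34; Hillcrest Mentoring 21,034.87.
Capped: Pioneer Workforce ($9,500); balance $41,100 reallocated over remaining headcount 389.
Redistributed shares: Thornfield Nutrition 12,361.70 → $12,362; Winslow Arts 5,811.05 → $5,811; Hillcrest Mentoring 22,927.25 → $22,927.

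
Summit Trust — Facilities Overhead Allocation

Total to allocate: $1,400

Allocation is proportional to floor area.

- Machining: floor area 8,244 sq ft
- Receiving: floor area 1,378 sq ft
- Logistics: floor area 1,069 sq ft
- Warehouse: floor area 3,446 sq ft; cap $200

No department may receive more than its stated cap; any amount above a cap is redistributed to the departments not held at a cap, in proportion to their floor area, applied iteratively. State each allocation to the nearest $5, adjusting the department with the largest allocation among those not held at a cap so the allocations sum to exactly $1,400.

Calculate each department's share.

Machining: $925 · Receiving: $155 · Logistics: $120 · Warehouse: $200

Floor area total: 14,137.
Unconstrained shares: Machining 816.41; Receiving 136.46; Logistics 105.86; Warehouse 341.26.
Cap binds for Warehouse ($200); residual $1,200 reallocated over remaining floor area 10,691.
Shares after redistribution: Machining 925.34 → $925; Receiving 154.67 → $155; Logistics 119.99 → $120.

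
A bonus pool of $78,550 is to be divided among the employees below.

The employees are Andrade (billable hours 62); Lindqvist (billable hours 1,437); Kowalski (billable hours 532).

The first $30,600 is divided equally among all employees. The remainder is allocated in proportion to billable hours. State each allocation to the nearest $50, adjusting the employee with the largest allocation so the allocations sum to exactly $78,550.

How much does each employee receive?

Andrade: $11,650 · Lindqvist: $44,150 · Kowalski: $22,750

First tranche $30,600 split equally: $10,200 each.
Remainder $47,950 by billable hours (total 2,031): Andrade 1,463.76 → $1,450; Lindqvist 33,926.22 → $33,950; Kowalski 12,560.02 → $12,550.
Totals: Andrade $10,200 + $1,450 = $11,650; Lindqvist $10,200 + $33,950 = $44,150; Kowalski $10,200 + $12,550 = $22,750.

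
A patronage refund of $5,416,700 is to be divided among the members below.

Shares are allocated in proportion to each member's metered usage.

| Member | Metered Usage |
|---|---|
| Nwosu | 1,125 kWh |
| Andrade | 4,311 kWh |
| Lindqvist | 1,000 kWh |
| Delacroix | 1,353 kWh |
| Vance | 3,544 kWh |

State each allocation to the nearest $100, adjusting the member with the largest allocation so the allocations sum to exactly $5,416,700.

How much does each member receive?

Nwosu: $537,700 · Andrade: $2,060,400 · Lindqvist: $478,000 · Delacroix: $646,700 · Vance: $1,693,900

Metered usage total: 11,333.
Pro-rata amounts: Nwosu 1,125/11,333 × $5,416,700 = 537,702.95; Andrade 4,311/11,333 × $5,416,700 = 2,060,477.69; Lindqvist 1,000/11,333 × $5,416,700 = 477,958.18; Delacroix 1,353/11,333 × $5,416,700 = 646,677.41; Vance 3,544/11,333 × $5,416,700 = 1,693,883.77.
After rounding ($100): Nwosu $537,700; Andrade $2,060,500; Lindqvist $478,000; Delacroix $646,700; Vance $1,693,900. Sum = $5,416,800.
Difference $5,416,700 − $5,416,800 = −$100 applied to largest allocation (Andrade): Andrade becomes $2,060,400.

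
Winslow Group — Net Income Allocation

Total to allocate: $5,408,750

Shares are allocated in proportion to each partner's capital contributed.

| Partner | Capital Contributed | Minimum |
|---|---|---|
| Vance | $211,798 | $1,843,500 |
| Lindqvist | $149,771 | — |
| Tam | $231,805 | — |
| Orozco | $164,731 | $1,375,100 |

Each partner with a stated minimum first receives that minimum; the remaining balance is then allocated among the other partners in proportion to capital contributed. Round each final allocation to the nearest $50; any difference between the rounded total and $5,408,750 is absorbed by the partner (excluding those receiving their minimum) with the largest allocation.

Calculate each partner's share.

Vance: $1,843,500 | Lindqvist: $859,650 | Tam: $1,330,500 | Orozco: $1,375,100

Minimums first: Vance $1,843,500; Orozco $1,375,100. Residual $2,190,150.
Residual split over remaining capital contributed 381,576: Lindqvist 859,647.77 → $859,650; Tam 1,330,502.23 → $1,330,500.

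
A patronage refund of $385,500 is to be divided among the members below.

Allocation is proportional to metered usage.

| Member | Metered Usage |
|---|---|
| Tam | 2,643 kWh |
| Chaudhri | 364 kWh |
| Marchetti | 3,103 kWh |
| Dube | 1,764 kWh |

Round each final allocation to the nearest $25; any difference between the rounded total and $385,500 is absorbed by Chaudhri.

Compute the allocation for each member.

Sum of metered usage: 7,874.
Raw shares: Tam 2,643/7,874 × $385,500 = 129,397.57; Chaudhri 364/7,874 × $385,500 = 17,820.93; Marchetti 3,103/7,874 × $385,500 = 151,918.53; Dube 1,764/7,874 × $385,500 = 86,362.97.
Rounded to nearest $25: Tam $129,400; Chaudhri $17,825; Marchetti $151,925; Dube $86,375. Sum = $385,525.
Difference $385,500 − $385,525 = −$25 applied to Chaudhri: Chaudhri becomes $17,800.

Tam: $129,400 | Chaudhri: $17,800 | Marchetti: $151,925 | Dube: $86,375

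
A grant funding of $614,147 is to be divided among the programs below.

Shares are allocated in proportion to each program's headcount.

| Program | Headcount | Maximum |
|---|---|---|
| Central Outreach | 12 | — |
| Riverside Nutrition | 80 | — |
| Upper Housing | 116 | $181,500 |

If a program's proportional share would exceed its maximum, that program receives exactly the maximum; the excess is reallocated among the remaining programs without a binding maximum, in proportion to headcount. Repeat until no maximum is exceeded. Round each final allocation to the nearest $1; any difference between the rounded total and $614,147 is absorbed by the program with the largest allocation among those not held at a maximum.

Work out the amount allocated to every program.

Central Outreach: $56,432 · Riverside Nutrition: $376,215 · Upper Housing: $181,500

Total headcount = 208.
Unconstrained shares: Central Outreach 35,431.56; Riverside Nutrition 236,210.38; Upper Housing 342,505.06.
Capped: Upper Housing ($181,500); balance $432,647 reallocated over remaining headcount 92.
Redistributed shares: Central Outreach 56,432.22 → $56,432; Riverside Nutrition 376,214.78 → $376,215.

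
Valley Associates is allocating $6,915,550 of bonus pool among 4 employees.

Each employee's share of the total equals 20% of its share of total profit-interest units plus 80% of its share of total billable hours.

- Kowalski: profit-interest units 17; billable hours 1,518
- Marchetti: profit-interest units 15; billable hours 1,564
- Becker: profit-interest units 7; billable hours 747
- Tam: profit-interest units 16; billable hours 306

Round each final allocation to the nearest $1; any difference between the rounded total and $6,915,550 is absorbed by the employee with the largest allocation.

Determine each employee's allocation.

Kowalski: $2,458,521 · Marchetti: $2,469,772 · Becker: $1,175,484 · Tam: $811,773

Totals — profit-interest units 55, billable hours 4,135.
Combined weights (20% profit-interest units + 80% billable hours): Kowalski 0.3555; Marchetti 0.3571; Becker 0.1700; Tam 0.1174.
Pro-rata amounts: Kowalski 2,458,520.98; Marchetti 2,469,771.95; Becker 1,175,483.86; Tam 811,773.21.
At nearest $1: Kowalski $2,458,521; Marchetti $2,469,772; Becker $1,175,484; Tam $811,773. Sum = $6,915,550.
No rounding difference to absorb.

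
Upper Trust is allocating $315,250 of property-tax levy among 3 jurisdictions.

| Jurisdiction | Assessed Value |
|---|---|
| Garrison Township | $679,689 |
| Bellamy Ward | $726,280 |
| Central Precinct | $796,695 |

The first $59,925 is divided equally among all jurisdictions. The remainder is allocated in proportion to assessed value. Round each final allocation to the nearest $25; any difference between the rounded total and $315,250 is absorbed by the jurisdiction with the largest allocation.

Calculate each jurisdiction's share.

$59,925 shared equally gives $19,975 per jurisdiction.
Remainder $255,325 by assessed value (total 2,202,664): Garrison Township 78,787.14 → $78,775; Bellamy Ward 84,187.80 → $84,200; Central Precinct 92,350.06 → $92,350.
Totals: Garrison Township $19,975 + $78,775 = $98,750; Bellamy Ward $19,975 + $84,200 = $104,175; Central Precinct $19,975 + $92,350 = $112,325.

Garrison Township: $98,750 | Bellamy Ward: $104,175 | Central Precinct: $112,325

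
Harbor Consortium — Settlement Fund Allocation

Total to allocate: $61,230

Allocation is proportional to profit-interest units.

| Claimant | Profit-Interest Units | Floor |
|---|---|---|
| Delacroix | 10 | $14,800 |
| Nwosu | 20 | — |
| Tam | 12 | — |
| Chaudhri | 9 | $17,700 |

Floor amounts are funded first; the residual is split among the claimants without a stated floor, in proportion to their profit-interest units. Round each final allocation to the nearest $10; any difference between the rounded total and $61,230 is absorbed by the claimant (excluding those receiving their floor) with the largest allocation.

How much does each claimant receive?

Delacroix: $14,800 · Nwosu: $17,960 · Tam: $10,770 · Chaudhri: $17,700

Fund the minimums — Delacroix $14,800; Chaudhri $17,700. Residual $28,730.
Residual split over remaining profit-interest units 32: Nwosu 17,956.25 → $17,960; Tam 10,773.75 → $10,770.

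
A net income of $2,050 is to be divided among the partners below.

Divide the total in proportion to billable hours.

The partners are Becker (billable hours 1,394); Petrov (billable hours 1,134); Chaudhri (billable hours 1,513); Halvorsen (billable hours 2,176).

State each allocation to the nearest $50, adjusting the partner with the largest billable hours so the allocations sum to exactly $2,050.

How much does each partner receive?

Combined billable hours = 6,217.
Pro-rata amounts: Becker 1,394/6,217 × $2,050 = 459.66; Petrov 1,134/6,217 × $2,050 = 373.93; Chaudhri 1,513/6,217 × $2,050 = 498.90; Halvorsen 2,176/6,217 × $2,050 = 717.52.
After rounding ($50): Becker $450; Petrov $350; Chaudhri $500; Halvorsen $700. Sum = $2,000.
Difference $2,050 − $2,000 = +$50 applied to largest billable hours (Halvorsen): Halvorsen becomes $750.

Becker: $450; Petrov: $350; Chaudhri: $500; Halvorsen: $750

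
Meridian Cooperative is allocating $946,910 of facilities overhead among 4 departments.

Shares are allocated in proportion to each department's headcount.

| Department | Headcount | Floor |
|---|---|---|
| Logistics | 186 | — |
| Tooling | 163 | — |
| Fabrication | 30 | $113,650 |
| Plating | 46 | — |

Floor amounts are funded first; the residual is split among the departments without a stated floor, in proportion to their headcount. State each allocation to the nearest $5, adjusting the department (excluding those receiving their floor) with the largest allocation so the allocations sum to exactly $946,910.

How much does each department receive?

Logistics: $392,370 | Tooling: $343,850 | Fabrication: $113,650 | Plating: $97,040

Guaranteed amounts: Fabrication $113,650. Balance $833,260.
Balance split over remaining headcount 395: Logistics 392,370.53 → $392,370; Tooling 343,851.59 → $343,850; Plating 97,037.87 → $97,040.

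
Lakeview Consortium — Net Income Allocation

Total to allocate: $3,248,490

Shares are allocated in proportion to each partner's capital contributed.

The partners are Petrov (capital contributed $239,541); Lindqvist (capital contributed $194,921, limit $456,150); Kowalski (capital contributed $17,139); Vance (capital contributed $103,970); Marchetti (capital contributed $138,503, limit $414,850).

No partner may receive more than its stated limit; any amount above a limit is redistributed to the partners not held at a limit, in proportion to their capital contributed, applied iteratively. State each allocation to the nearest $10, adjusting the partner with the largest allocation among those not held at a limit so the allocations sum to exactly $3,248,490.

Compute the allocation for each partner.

Petrov: $1,579,120 · Lindqvist: $456,150 · Kowalski: $112,980 · Vance: $685,390 · Marchetti: $414,850

Sum of capital contributed: 694,074.
Proportional shares (ignoring caps): Petrov 1,121,129.08; Lindqvist 912,293.10; Kowalski 80,216.04; Vance 486,613.11; Marchetti 648,238.68.
Capped: Lindqvist ($456,150), Marchetti ($414,850); balance $2,377,490 reallocated over remaining capital contributed 360,650.
Remaining shares: Petrov 1,579,110.86 → $1,579,110; Kowalski 112,984.34 → $112,980; Vance 685,394.80 → $685,390.
Rounding difference +$10 applied to Petrov → $1,579,120.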